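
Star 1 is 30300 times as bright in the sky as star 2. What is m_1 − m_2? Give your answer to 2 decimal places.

m_1 − m_2 ≈ -11.20

Pogson: Δm = −2.5 log₁₀(ratio) = −2.5 log₁₀(30300) = −2.5 × 4.4814 = -11.204
Star 1 is brighter, so it has the smaller magnitude: the difference is negative.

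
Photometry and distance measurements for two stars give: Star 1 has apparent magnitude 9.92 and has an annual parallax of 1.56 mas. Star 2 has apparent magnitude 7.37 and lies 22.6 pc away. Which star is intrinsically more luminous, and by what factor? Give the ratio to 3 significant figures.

Star 1 is more luminous, by a factor of 76.8.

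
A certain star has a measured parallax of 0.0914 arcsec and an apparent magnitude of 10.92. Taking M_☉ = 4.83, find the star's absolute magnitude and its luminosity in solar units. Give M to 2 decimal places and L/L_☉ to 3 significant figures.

M ≈ 10.72; L/L_☉ ≈ 4.39×10^-3

d = 1/p = 1/0.0914″ = 10.94 pc
M = m − 5 log₁₀ d + 5 = 10.92 − 5·1.0391 + 5 = 10.725
M − M_☉ = 10.725 − 4.83 = 5.895
L/L_☉ = 10^(−0.4 × 5.895) = 4.386×10^-3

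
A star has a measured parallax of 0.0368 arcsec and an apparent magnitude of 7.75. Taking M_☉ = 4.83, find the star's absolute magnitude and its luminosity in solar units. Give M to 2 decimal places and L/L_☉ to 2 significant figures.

M ≈ 5.58; L/L_☉ ≈ 0.50

d = 1/p = 1/0.0368″ = 27.17 pc
M = m − 5 log₁₀ d + 5 = 7.75 − 5·1.4342 + 5 = 5.579
M − M_☉ = 5.579 − 4.83 = 0.749
L/L_☉ = 10^(−0.4 × 0.749) = 0.5015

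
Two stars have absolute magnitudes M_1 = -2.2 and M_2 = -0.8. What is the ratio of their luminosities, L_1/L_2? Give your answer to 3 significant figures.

ΔM = M_1 − M_2 = -1.4
L_1/L_2 = 10^(−0.4 ΔM) = 10^0.560 = 3.631

L_1/L_2 ≈ 3.63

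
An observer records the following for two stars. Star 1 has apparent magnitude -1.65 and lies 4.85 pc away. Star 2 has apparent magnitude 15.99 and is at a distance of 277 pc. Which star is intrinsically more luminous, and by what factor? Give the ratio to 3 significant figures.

Star 1: M = m − 5 log₁₀ d + 5 = -1.65 − 5·0.6857 + 5 = -0.079
Star 2: M = m − 5 log₁₀ d + 5 = 15.99 − 5·2.4425 + 5 = 8.778
ΔM = M_1 − M_2 = -0.079 − (8.778) = -8.856; smaller M is more luminous → Star 1.
L ratio = 10^(0.4 |ΔM|) = 10^3.543 = 3488

Star 1 is more luminous, by a factor of 3490.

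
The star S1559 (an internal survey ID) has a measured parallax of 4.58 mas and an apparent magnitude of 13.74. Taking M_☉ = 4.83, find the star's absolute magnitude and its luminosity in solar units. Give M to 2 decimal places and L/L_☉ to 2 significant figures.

d = 1/p = 1000/4.58 mas = 218.3 pc
M = m − 5 log₁₀ d + 5 = 13.74 − 5·2.3391 + 5 = 7.044
M − M_☉ = 7.044 − 4.83 = 2.214
L/L_☉ = 10^(−0.4 × 2.214) = 0.1301

M ≈ 7.04; L/L_☉ ≈ 0.13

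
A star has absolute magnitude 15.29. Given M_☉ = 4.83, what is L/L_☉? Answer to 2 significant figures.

L/L_☉ ≈ 6.5×10^-5

M − M_☉ = 15.29 − 4.83 = 10.460
L/L_☉ = 10^(−0.4 (M − M_☉)) = 10^-4.184 = 6.546×10^-5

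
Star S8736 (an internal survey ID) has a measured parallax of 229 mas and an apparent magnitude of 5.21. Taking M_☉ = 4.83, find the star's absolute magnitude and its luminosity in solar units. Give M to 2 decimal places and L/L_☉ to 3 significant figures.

M ≈ 7.01; L/L_☉ ≈ 0.134

d = 1/p = 1000/229 mas = 4.367 pc
M = m − 5 log₁₀ d + 5 = 5.21 − 5·0.6402 + 5 = 7.009
M − M_☉ = 7.009 − 4.83 = 2.179
L/L_☉ = 10^(−0.4 × 2.179) = 0.1344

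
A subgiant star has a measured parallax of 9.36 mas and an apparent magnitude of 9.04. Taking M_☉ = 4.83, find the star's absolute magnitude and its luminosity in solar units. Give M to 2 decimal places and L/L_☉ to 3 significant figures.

d = 1/p = 1000/9.36 mas = 106.8 pc
M = m − 5 log₁₀ d + 5 = 9.04 − 5·2.0287 + 5 = 3.896
M − M_☉ = 3.896 − 4.83 = -0.934
L/L_☉ = 10^(−0.4 × -0.934) = 2.363

M ≈ 3.90; L/L_☉ ≈ 2.36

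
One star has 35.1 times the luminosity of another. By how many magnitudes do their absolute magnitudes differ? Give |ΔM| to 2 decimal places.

|ΔM| ≈ 3.86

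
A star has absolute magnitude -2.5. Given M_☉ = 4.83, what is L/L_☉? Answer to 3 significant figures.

L/L_☉ ≈ 855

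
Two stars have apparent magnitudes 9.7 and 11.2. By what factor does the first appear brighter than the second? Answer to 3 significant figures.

Δm = 9.7 − (11.2) = -1.5
Flux ratio = 10^(−0.4 Δm) = 10^(−0.4 × -1.5) = 10^0.600 = 3.981

3.98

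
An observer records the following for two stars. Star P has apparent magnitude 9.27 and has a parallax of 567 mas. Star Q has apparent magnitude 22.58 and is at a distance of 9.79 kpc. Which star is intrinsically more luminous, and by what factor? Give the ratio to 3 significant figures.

Star P: p = 567 mas = 0.567″ → d = 1/p = 1.764 pc
Star P: M = m − 5 log₁₀ d + 5 = 9.27 − 5·0.2464 + 5 = 13.038
Star Q: d = 9.79 kpc = 9790 pc
Star Q: M = m − 5 log₁₀ d + 5 = 22.58 − 5·3.9908 + 5 = 7.626
ΔM = M_P − M_Q = 13.038 − (7.626) = 5.412; smaller M is more luminous → Star Q.
L ratio = 10^(0.4 |ΔM|) = 10^2.165 = 146.1

Star Q is more luminous, by a factor of 146.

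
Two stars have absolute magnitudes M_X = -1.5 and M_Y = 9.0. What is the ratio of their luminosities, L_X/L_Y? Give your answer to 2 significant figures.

ΔM = M_X − M_Y = -10.5
L_X/L_Y = 10^(−0.4 ΔM) = 10^4.200 = 15850

L_X/L_Y ≈ 16000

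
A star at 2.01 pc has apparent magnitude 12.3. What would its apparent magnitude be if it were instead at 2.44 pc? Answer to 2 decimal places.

Flux ∝ 1/d², so Δm = 5 log₁₀(d₂/d₁) = 5 log₁₀(2.44/2.01) = 0.421
m₂ = m₁ + Δm = 12.3 + (0.421) = 12.721

m ≈ 12.72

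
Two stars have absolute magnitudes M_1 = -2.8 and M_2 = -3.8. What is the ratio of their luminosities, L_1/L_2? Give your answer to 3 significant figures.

ΔM = M_1 − M_2 = 1.0
L_1/L_2 = 10^(−0.4 ΔM) = 10^-0.400 = 0.3981

L_1/L_2 ≈ 0.398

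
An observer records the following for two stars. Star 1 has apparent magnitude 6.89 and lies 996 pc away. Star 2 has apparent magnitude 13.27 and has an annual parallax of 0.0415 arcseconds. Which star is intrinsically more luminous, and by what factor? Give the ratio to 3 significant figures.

Star 1 is more luminous, by a factor of 609000.

Star 1: M = m − 5 log₁₀ d + 5 = 6.89 − 5·2.9983 + 5 = -3.101
Star 2: d = 1/p = 1/0.0415″ = 24.10 pc
Star 2: M = m − 5 log₁₀ d + 5 = 13.27 − 5·1.3820 + 5 = 11.360
ΔM = M_1 − M_2 = -3.101 − (11.360) = -14.462; smaller M is more luminous → Star 1.
L ratio = 10^(0.4 |ΔM|) = 10^5.785 = 609000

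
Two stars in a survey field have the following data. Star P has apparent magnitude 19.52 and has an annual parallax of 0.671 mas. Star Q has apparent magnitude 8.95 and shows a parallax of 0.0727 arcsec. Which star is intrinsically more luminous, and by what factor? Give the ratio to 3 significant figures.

Star Q is more luminous, by a factor of 1.44.

Star P: p = 0.671 mas = 6.71×10^-4″ → d = 1/p = 1490 pc
Star P: M = m − 5 log₁₀ d + 5 = 19.52 − 5·3.1733 + 5 = 8.654
Star Q: d = 1/p = 1/0.0727″ = 13.76 pc
Star Q: M = m − 5 log₁₀ d + 5 = 8.95 − 5·1.1385 + 5 = 8.258
ΔM = M_P − M_Q = 8.654 − (8.258) = 0.396; smaller M is more luminous → Star Q.
L ratio = 10^(0.4 |ΔM|) = 10^0.158 = 1.440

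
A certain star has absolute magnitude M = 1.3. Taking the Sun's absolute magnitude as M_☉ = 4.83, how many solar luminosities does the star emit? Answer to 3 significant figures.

M − M_☉ = 1.3 − 4.83 = -3.530
L/L_☉ = 10^(−0.4 (M − M_☉)) = 10^1.412 = 25.82

L/L_☉ ≈ 25.8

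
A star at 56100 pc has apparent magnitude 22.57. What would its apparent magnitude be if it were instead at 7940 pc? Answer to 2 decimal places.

m ≈ 18.32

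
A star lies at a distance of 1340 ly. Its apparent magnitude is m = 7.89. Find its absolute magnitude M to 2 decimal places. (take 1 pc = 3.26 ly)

M ≈ -0.18

d = 1340 ly / 3.26 = 411.0 pc
5 log₁₀(d/10 pc) = 5 log₁₀(411.0) − 5 = 8.069
M = m − 5 log₁₀(d/10) = 7.89 − 8.069 = -0.179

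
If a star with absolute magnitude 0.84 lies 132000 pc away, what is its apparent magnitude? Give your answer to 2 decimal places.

m = M + 5 log₁₀ d − 5 = 0.84 + 5·5.1206 − 5 = 21.443

m ≈ 21.44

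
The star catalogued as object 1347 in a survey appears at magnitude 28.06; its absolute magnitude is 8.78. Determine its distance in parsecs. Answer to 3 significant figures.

Distance modulus: m − M = 28.06 − (8.78) = 19.280
m − M = 5 log₁₀ d − 5
log₁₀ d = (m − M)/5 + 1 = 4.8560
d = 10^4.8560 = 71780 pc

d ≈ 71800 pc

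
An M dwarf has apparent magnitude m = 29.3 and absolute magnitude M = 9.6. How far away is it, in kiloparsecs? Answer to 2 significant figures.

d ≈ 87 kpc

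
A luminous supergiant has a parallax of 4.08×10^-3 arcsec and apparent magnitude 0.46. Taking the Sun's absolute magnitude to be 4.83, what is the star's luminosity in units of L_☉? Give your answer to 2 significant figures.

d = 1/p = 1/4.08×10^-3″ = 245.1 pc
M = m − 5 log₁₀ d + 5 = 0.46 − 5·2.3893 + 5 = -6.487
M − M_☉ = -6.487 − 4.83 = -11.317
L/L_☉ = 10^(−0.4 × -11.317) = 33630

L/L_☉ ≈ 34000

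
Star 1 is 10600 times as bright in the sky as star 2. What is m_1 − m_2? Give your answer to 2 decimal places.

Pogson: Δm = −2.5 log₁₀(ratio) = −2.5 log₁₀(10600) = −2.5 × 4.0253 = -10.063
Star 1 is brighter, so it has the smaller magnitude: the difference is negative.

m_1 − m_2 ≈ -10.06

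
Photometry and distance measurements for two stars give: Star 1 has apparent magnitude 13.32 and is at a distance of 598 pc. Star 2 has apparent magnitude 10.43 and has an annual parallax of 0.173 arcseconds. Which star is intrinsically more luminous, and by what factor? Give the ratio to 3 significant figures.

Star 1: M = m − 5 log₁₀ d + 5 = 13.32 − 5·2.7767 + 5 = 4.436
Star 2: d = 1/p = 1/0.173″ = 5.780 pc
Star 2: M = m − 5 log₁₀ d + 5 = 10.43 − 5·0.7620 + 5 = 11.620
ΔM = M_1 − M_2 = 4.436 − (11.620) = -7.184; smaller M is more luminous → Star 1.
L ratio = 10^(0.4 |ΔM|) = 10^2.873 = 747.3

Star 1 is more luminous, by a factor of 747.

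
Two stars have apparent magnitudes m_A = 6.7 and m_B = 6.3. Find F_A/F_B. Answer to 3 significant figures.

Δm = 6.7 − (6.3) = 0.4
Flux ratio = 10^(−0.4 Δm) = 10^(−0.4 × 0.4) = 10^-0.160 = 0.6918

F_A/F_B ≈ 0.692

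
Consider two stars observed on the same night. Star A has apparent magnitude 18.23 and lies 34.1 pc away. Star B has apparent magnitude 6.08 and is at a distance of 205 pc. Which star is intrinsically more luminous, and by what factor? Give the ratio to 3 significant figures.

Star A: M = m − 5 log₁₀ d + 5 = 18.23 − 5·1.5328 + 5 = 15.566
Star B: M = m − 5 log₁₀ d + 5 = 6.08 − 5·2.3118 + 5 = -0.479
ΔM = M_A − M_B = 15.566 − (-0.479) = 16.045; smaller M is more luminous → Star B.
L ratio = 10^(0.4 |ΔM|) = 10^6.418 = 2.618×10^6

Star B is more luminous, by a factor of 2.62×10^6.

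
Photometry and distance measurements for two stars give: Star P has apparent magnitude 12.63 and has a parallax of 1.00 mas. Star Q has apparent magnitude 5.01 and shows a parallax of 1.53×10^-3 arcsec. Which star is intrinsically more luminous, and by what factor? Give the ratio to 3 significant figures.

Star Q is more luminous, by a factor of 477.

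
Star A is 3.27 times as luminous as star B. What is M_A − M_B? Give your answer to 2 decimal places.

M_A − M_B ≈ -1.29

Pogson: ΔM = −2.5 log₁₀(ratio) = −2.5 log₁₀(3.27) = −2.5 × 0.5145 = -1.286
Star A is brighter, so it has the smaller magnitude: the difference is negative.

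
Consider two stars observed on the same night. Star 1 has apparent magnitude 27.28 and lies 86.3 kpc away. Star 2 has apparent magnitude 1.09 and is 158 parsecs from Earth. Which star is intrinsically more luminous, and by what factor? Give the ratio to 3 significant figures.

Star 1: d = 86.3 kpc = 86300 pc
Star 1: M = m − 5 log₁₀ d + 5 = 27.28 − 5·4.9360 + 5 = 7.600
Star 2: M = m − 5 log₁₀ d + 5 = 1.09 − 5·2.1987 + 5 = -4.903
ΔM = M_1 − M_2 = 7.600 − (-4.903) = 12.503; smaller M is more luminous → Star 2.
L ratio = 10^(0.4 |ΔM|) = 10^5.001 = 100300

Star 2 is more luminous, by a factor of 100000.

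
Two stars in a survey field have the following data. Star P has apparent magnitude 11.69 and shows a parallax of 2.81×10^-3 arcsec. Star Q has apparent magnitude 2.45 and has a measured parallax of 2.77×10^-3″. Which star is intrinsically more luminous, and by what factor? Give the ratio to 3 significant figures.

Star Q is more luminous, by a factor of 5110.

Star P: d = 1/p = 1/2.81×10^-3″ = 355.9 pc
Star P: M = m − 5 log₁₀ d + 5 = 11.69 − 5·2.5513 + 5 = 3.934
Star Q: d = 1/p = 1/2.77×10^-3″ = 361.0 pc
Star Q: M = m − 5 log₁₀ d + 5 = 2.45 − 5·2.5575 + 5 = -5.338
ΔM = M_P − M_Q = 3.934 − (-5.338) = 9.271; smaller M is more luminous → Star Q.
L ratio = 10^(0.4 |ΔM|) = 10^3.708 = 5110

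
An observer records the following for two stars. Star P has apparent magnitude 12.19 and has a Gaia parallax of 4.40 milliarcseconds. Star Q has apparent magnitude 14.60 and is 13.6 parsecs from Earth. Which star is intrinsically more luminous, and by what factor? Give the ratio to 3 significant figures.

Star P: p = 4.40 mas = 4.40×10^-3″ → d = 1/p = 227.3 pc
Star P: M = m − 5 log₁₀ d + 5 = 12.19 − 5·2.3565 + 5 = 5.407
Star Q: M = m − 5 log₁₀ d + 5 = 14.60 − 5·1.1335 + 5 = 13.932
ΔM = M_P − M_Q = 5.407 − (13.932) = -8.525; smaller M is more luminous → Star P.
L ratio = 10^(0.4 |ΔM|) = 10^3.410 = 2570

Star P is more luminous, by a factor of 2570.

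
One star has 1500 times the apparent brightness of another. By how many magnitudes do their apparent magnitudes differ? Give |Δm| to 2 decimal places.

|Δm| ≈ 7.94

Pogson: Δm = −2.5 log₁₀(ratio) = −2.5 log₁₀(1500) = −2.5 × 3.1761 = -7.940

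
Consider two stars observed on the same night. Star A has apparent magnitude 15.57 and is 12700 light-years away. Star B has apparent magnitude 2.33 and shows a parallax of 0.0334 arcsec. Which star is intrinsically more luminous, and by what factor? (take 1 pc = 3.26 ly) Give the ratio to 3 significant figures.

Star B is more luminous, by a factor of 11.7.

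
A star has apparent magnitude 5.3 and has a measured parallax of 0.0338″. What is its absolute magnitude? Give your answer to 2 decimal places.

M ≈ 2.94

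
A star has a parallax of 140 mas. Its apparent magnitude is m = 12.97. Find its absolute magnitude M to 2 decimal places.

M ≈ 13.70

p = 140 mas = 0.140″ → d = 1/p = 7.143 pc
5 log₁₀(d/10 pc) = 5 log₁₀(7.143) − 5 = -0.731
M = m − 5 log₁₀(d/10) = 12.97 + 0.731 = 13.701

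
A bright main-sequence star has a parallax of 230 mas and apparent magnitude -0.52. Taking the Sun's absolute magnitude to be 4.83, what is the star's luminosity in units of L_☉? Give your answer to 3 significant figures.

L/L_☉ ≈ 26.1

d = 1/p = 1000/230 mas = 4.348 pc
M = m − 5 log₁₀ d + 5 = -0.52 − 5·0.6383 + 5 = 1.289
M − M_☉ = 1.289 − 4.83 = -3.541
L/L_☉ = 10^(−0.4 × -3.541) = 26.09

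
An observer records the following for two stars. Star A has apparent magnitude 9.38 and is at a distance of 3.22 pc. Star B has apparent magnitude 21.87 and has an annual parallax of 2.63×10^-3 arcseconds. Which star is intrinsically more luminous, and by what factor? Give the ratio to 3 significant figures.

Star A: M = m − 5 log₁₀ d + 5 = 9.38 − 5·0.5079 + 5 = 11.841
Star B: d = 1/p = 1/2.63×10^-3″ = 380.2 pc
Star B: M = m − 5 log₁₀ d + 5 = 21.87 − 5·2.5800 + 5 = 13.970
ΔM = M_A − M_B = 11.841 − (13.970) = -2.129; smaller M is more luminous → Star A.
L ratio = 10^(0.4 |ΔM|) = 10^0.852 = 7.106

Star A is more luminous, by a factor of 7.11.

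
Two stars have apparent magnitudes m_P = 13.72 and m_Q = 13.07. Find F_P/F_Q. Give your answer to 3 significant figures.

Magnitude difference = 0.65
Flux ratio = 10^(−0.4 Δm) = 10^(−0.4 × 0.65) = 10^-0.260 = 0.5495

F_P/F_Q ≈ 0.550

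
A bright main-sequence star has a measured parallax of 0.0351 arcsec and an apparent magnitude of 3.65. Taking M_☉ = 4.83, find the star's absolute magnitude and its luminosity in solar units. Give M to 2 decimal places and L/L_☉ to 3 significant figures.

M ≈ 1.38; L/L_☉ ≈ 24.1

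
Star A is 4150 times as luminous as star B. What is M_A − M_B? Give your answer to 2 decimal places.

M_A − M_B ≈ -9.05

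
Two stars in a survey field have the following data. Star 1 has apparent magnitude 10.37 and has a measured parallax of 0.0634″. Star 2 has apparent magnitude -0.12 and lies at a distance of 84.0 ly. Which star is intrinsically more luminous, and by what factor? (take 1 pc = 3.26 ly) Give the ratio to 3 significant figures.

Star 1: d = 1/p = 1/0.0634″ = 15.77 pc
Star 1: M = m − 5 log₁₀ d + 5 = 10.37 − 5·1.1979 + 5 = 9.380
Star 2: d = 84.0 ly / 3.26 = 25.77 pc
Star 2: M = m − 5 log₁₀ d + 5 = -0.12 − 5·1.4111 + 5 = -2.175
ΔM = M_1 − M_2 = 9.380 − (-2.175) = 11.556; smaller M is more luminous → Star 2.
L ratio = 10^(0.4 |ΔM|) = 10^4.622 = 41910

Star 2 is more luminous, by a factor of 41900.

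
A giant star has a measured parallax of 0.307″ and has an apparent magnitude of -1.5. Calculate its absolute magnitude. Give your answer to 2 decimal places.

d = 1/p = 1/0.307″ = 3.257 pc
5 log₁₀(d/10 pc) = 5 log₁₀(3.257) − 5 = -2.436
M = m − 5 log₁₀(d/10) = -1.5 + 2.436 = 0.936

M ≈ 0.94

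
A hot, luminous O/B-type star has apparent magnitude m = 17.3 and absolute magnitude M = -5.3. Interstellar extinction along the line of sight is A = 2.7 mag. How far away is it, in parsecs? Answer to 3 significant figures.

d ≈ 95500 pc

m − M = 5 log₁₀(d/10 pc) + A  ⇒  17.3 − (-5.3) − 2.7 = 5 log₁₀(d/10)
19.900 = 5 log₁₀(d/10)
log₁₀ d = (m − M − A)/5 + 1 = 4.9800
d = 10^4.9800 = 95500 pc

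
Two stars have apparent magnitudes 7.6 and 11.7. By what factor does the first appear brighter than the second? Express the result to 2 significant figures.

Magnitude difference = -4.1
Flux ratio = 10^(−0.4 Δm) = 10^(−0.4 × -4.1) = 10^1.640 = 43.65

44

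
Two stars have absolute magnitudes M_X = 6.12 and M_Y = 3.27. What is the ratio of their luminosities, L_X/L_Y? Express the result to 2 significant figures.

ΔM = M_X − M_Y = 2.85
L_X/L_Y = 10^(−0.4 ΔM) = 10^-1.140 = 0.07244

L_X/L_Y ≈ 0.072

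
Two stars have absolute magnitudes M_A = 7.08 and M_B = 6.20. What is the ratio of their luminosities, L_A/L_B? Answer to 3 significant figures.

L_A/L_B ≈ 0.445

ΔM = M_A − M_B = 0.88
L_A/L_B = 10^(−0.4 ΔM) = 10^-0.352 = 0.4446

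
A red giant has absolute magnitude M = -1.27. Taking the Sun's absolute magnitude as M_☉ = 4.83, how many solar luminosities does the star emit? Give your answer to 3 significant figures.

M − M_☉ = -1.27 − 4.83 = -6.100
L/L_☉ = 10^(−0.4 (M − M_☉)) = 10^2.440 = 275.4

L/L_☉ ≈ 275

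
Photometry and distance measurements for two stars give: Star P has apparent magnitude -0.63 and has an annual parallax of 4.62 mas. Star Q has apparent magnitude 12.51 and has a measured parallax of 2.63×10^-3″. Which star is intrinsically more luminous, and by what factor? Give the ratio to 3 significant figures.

Star P: p = 4.62 mas = 4.62×10^-3″ → d = 1/p = 216.5 pc
Star P: M = m − 5 log₁₀ d + 5 = -0.63 − 5·2.3354 + 5 = -7.307
Star Q: d = 1/p = 1/2.63×10^-3″ = 380.2 pc
Star Q: M = m − 5 log₁₀ d + 5 = 12.51 − 5·2.5800 + 5 = 4.610
ΔM = M_P − M_Q = -7.307 − (4.610) = -11.917; smaller M is more luminous → Star P.
L ratio = 10^(0.4 |ΔM|) = 10^4.767 = 58430

Star P is more luminous, by a factor of 58400.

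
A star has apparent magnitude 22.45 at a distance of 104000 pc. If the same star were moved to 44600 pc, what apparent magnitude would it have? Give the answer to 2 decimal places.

Flux ∝ 1/d², so Δm = 5 log₁₀(d₂/d₁) = 5 log₁₀(44600/104000) = -1.838
m₂ = m₁ + Δm = 22.45 + (-1.838) = 20.612

m ≈ 20.61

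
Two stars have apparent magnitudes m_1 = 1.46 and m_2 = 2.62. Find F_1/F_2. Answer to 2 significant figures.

Magnitude difference = -1.16
Flux ratio = 10^(−0.4 Δm) = 10^(−0.4 × -1.16) = 10^0.464 = 2.911

F_1/F_2 ≈ 2.9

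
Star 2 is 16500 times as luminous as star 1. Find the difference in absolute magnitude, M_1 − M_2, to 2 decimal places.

Pogson: ΔM = −2.5 log₁₀(ratio) = −2.5 log₁₀(16500) = −2.5 × 4.2175 = -10.544
Star 2 is brighter so has the smaller magnitude: M_1 − M_2 is positive.

M_1 − M_2 ≈ 10.54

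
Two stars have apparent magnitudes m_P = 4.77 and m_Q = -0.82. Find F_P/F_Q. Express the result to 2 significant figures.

F_P/F_Q ≈ 5.8×10^-3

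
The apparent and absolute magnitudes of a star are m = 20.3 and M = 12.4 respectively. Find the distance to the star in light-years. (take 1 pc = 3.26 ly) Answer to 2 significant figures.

Distance modulus: m − M = 20.3 − (12.4) = 7.900
m − M = 5 log₁₀ d − 5
log₁₀ d = (m − M)/5 + 1 = 2.5800
d = 10^2.5800 = 380.2 pc
= 1239 ly

d ≈ 1200 ly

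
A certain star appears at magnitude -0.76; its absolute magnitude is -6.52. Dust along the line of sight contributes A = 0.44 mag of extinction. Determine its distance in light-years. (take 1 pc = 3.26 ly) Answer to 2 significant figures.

d ≈ 380 ly

m − M = 5 log₁₀(d/10 pc) + A  ⇒  -0.76 − (-6.52) − 0.44 = 5 log₁₀(d/10)
5.320 = 5 log₁₀(d/10)
log₁₀ d = (m − M − A)/5 + 1 = 2.0640
d = 10^2.0640 = 115.9 pc
= 377.8 ly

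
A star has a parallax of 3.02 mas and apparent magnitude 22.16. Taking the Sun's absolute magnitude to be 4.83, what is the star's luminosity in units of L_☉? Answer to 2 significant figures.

d = 1/p = 1000/3.02 mas = 331.1 pc
M = m − 5 log₁₀ d + 5 = 22.16 − 5·2.5200 + 5 = 14.560
M − M_☉ = 14.560 − 4.83 = 9.730
L/L_☉ = 10^(−0.4 × 9.730) = 1.282×10^-4

L/L_☉ ≈ 1.3×10^-4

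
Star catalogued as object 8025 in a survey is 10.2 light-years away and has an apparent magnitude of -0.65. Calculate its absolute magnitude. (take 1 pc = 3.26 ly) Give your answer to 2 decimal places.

M ≈ 1.87

d = 10.2 ly / 3.26 = 3.129 pc
5 log₁₀(d/10 pc) = 5 log₁₀(3.129) − 5 = -2.523
M = m − 5 log₁₀(d/10) = -0.65 + 2.523 = 1.873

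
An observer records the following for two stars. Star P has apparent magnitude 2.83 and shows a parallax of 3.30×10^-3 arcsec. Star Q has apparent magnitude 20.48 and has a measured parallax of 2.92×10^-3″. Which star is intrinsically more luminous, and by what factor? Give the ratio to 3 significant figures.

Star P is more luminous, by a factor of 8.99×10^6.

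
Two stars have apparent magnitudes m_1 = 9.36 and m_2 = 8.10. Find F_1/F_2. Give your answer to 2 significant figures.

F_1/F_2 ≈ 0.31

Magnitude difference = 1.26
Flux ratio = 10^(−0.4 Δm) = 10^(−0.4 × 1.26) = 10^-0.504 = 0.3133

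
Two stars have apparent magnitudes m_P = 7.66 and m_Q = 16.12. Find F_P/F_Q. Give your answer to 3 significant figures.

Δm = 7.66 − (16.12) = -8.46
Flux ratio = 10^(−0.4 Δm) = 10^(−0.4 × -8.46) = 10^3.384 = 2421

F_P/F_Q ≈ 2420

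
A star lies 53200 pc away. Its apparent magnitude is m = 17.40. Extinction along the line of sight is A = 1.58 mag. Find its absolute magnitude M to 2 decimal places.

5 log₁₀(d/10 pc) = 5 log₁₀(53200) − 5 = 18.630
M = m − 5 log₁₀(d/10) − A = 17.40 − 18.630 − 1.58 = -2.810

M ≈ -2.81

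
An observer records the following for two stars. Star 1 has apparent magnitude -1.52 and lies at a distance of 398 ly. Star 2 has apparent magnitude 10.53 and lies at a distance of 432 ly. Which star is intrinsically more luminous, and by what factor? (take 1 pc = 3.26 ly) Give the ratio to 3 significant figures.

Star 1: d = 398 ly / 3.26 = 122.1 pc
Star 1: M = m − 5 log₁₀ d + 5 = -1.52 − 5·2.0867 + 5 = -6.953
Star 2: d = 432 ly / 3.26 = 132.5 pc
Star 2: M = m − 5 log₁₀ d + 5 = 10.53 − 5·2.1223 + 5 = 4.919
ΔM = M_1 − M_2 = -6.953 − (4.919) = -11.872; smaller M is more luminous → Star 1.
L ratio = 10^(0.4 |ΔM|) = 10^4.749 = 56080

Star 1 is more luminous, by a factor of 56100.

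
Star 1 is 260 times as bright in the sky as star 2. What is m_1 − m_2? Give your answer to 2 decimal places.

m_1 − m_2 ≈ -6.04

Pogson: Δm = −2.5 log₁₀(ratio) = −2.5 log₁₀(260) = −2.5 × 2.4150 = -6.037
Star 1 is brighter, so it has the smaller magnitude: the difference is negative.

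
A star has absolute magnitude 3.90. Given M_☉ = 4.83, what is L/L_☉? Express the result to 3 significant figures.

M − M_☉ = 3.90 − 4.83 = -0.930
L/L_☉ = 10^(−0.4 (M − M_☉)) = 10^0.372 = 2.355

L/L_☉ ≈ 2.36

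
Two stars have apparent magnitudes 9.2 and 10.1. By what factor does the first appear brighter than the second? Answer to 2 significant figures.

Δm = 9.2 − (10.1) = -0.9
Flux ratio = 10^(−0.4 Δm) = 10^(−0.4 × -0.9) = 10^0.360 = 2.291

2.3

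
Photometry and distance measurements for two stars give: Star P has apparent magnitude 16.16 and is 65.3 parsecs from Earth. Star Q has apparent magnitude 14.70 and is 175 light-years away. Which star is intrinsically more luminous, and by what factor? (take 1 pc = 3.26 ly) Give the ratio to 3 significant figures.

Star P: M = m − 5 log₁₀ d + 5 = 16.16 − 5·1.8149 + 5 = 12.085
Star Q: d = 175 ly / 3.26 = 53.68 pc
Star Q: M = m − 5 log₁₀ d + 5 = 14.70 − 5·1.7298 + 5 = 11.051
ΔM = M_P − M_Q = 12.085 − (11.051) = 1.035; smaller M is more luminous → Star Q.
L ratio = 10^(0.4 |ΔM|) = 10^0.414 = 2.593

Star Q is more luminous, by a factor of 2.59.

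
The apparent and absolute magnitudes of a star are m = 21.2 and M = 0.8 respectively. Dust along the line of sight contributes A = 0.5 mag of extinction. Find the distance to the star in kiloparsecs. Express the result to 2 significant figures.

d ≈ 95 kpc

m − M = 5 log₁₀(d/10 pc) + A  ⇒  21.2 − (0.8) − 0.5 = 5 log₁₀(d/10)
19.900 = 5 log₁₀(d/10)
log₁₀ d = (m − M − A)/5 + 1 = 4.9800
d = 10^4.9800 = 95500 pc
= 95.50 kpc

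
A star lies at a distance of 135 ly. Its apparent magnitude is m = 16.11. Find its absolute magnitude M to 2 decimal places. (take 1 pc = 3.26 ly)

M ≈ 13.02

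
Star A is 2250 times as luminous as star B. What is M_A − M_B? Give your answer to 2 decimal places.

Pogson: ΔM = −2.5 log₁₀(ratio) = −2.5 log₁₀(2250) = −2.5 × 3.3522 = -8.380
Star A is brighter, so it has the smaller magnitude: the difference is negative.

M_A − M_B ≈ -8.38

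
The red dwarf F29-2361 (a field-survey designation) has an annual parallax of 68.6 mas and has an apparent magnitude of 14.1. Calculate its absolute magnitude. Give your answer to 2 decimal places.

M ≈ 13.28

p = 68.6 mas = 0.0686″ → d = 1/p = 14.58 pc
5 log₁₀(d/10 pc) = 5 log₁₀(14.58) − 5 = 0.818
M = m − 5 log₁₀(d/10) = 14.1 − 0.818 = 13.282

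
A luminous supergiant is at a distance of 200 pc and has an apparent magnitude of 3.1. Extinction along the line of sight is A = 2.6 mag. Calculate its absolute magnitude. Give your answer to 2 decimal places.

M ≈ -6.01

5 log₁₀(d/10 pc) = 5 log₁₀(200.0) − 5 = 6.505
M = m − 5 log₁₀(d/10) − A = 3.1 − 6.505 − 2.6 = -6.005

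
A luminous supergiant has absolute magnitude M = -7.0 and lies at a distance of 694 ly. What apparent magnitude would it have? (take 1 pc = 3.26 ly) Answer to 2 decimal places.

d = 694 ly / 3.26 = 212.9 pc
m = M + 5 log₁₀ d − 5 = -7.0 + 5·2.3281 − 5 = -0.359

m ≈ -0.36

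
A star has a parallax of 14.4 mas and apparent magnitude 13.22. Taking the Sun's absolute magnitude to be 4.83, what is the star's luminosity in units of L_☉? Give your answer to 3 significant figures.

d = 1/p = 1000/14.4 mas = 69.44 pc
M = m − 5 log₁₀ d + 5 = 13.22 − 5·1.8416 + 5 = 9.012
M − M_☉ = 9.012 − 4.83 = 4.182
L/L_☉ = 10^(−0.4 × 4.182) = 0.02125

L/L_☉ ≈ 0.0212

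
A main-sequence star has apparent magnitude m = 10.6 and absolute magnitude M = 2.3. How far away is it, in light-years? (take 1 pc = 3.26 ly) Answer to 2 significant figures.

d ≈ 1500 ly

Distance modulus: m − M = 10.6 − (2.3) = 8.300
m − M = 5 log₁₀ d − 5
log₁₀ d = (m − M)/5 + 1 = 2.6600
d = 10^2.6600 = 457.1 pc
= 1490 ly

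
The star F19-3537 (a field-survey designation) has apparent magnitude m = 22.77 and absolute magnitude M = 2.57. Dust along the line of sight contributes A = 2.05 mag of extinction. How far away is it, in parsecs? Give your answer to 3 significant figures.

d ≈ 42700 pc

m − M = 5 log₁₀(d/10 pc) + A  ⇒  22.77 − (2.57) − 2.05 = 5 log₁₀(d/10)
18.150 = 5 log₁₀(d/10)
log₁₀ d = (m − M − A)/5 + 1 = 4.6300
d = 10^4.6300 = 42660 pc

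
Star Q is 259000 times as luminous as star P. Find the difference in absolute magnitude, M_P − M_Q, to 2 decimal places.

M_P − M_Q ≈ 13.53

Pogson: ΔM = −2.5 log₁₀(ratio) = −2.5 log₁₀(259000) = −2.5 × 5.4133 = -13.533
Star Q is brighter so has the smaller magnitude: M_P − M_Q is positive.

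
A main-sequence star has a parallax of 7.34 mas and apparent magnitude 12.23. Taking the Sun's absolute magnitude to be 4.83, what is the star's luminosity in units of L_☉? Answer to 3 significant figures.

d = 1/p = 1000/7.34 mas = 136.2 pc
M = m − 5 log₁₀ d + 5 = 12.23 − 5·2.1343 + 5 = 6.558
M − M_☉ = 6.558 − 4.83 = 1.728
L/L_☉ = 10^(−0.4 × 1.728) = 0.2035

L/L_☉ ≈ 0.204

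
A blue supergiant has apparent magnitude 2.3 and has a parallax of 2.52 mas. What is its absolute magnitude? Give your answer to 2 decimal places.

p = 2.52 mas = 2.52×10^-3″ → d = 1/p = 396.8 pc
5 log₁₀(d/10 pc) = 5 log₁₀(396.8) − 5 = 7.993
M = m − 5 log₁₀(d/10) = 2.3 − 7.993 = -5.693

M ≈ -5.69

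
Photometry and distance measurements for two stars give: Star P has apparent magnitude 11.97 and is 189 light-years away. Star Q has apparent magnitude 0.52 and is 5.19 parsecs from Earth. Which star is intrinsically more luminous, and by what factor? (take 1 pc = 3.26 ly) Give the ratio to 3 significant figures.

Star Q is more luminous, by a factor of 305.

Star P: d = 189 ly / 3.26 = 57.98 pc
Star P: M = m − 5 log₁₀ d + 5 = 11.97 − 5·1.7632 + 5 = 8.154
Star Q: M = m − 5 log₁₀ d + 5 = 0.52 − 5·0.7152 + 5 = 1.944
ΔM = M_P − M_Q = 8.154 − (1.944) = 6.210; smaller M is more luminous → Star Q.
L ratio = 10^(0.4 |ΔM|) = 10^2.484 = 304.7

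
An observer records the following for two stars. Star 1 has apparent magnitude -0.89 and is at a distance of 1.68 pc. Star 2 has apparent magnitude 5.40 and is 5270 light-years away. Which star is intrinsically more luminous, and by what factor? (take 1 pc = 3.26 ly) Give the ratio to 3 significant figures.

Star 2 is more luminous, by a factor of 2820.

Star 1: M = m − 5 log₁₀ d + 5 = -0.89 − 5·0.2253 + 5 = 2.983
Star 2: d = 5270 ly / 3.26 = 1617 pc
Star 2: M = m − 5 log₁₀ d + 5 = 5.40 − 5·3.2086 + 5 = -5.643
ΔM = M_1 − M_2 = 2.983 − (-5.643) = 8.626; smaller M is more luminous → Star 2.
L ratio = 10^(0.4 |ΔM|) = 10^3.451 = 2822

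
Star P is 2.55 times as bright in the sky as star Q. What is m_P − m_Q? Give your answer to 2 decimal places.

m_P − m_Q ≈ -1.02

Pogson: Δm = −2.5 log₁₀(ratio) = −2.5 log₁₀(2.55) = −2.5 × 0.4065 = -1.016
Star P is brighter, so it has the smaller magnitude: the difference is negative.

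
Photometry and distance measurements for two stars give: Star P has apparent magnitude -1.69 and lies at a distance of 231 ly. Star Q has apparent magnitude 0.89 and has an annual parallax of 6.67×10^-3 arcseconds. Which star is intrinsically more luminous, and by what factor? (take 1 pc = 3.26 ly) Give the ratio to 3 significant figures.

Star P: d = 231 ly / 3.26 = 70.86 pc
Star P: M = m − 5 log₁₀ d + 5 = -1.69 − 5·1.8504 + 5 = -5.942
Star Q: d = 1/p = 1/6.67×10^-3″ = 149.9 pc
Star Q: M = m − 5 log₁₀ d + 5 = 0.89 − 5·2.1759 + 5 = -4.989
ΔM = M_P − M_Q = -5.942 − (-4.989) = -0.953; smaller M is more luminous → Star P.
L ratio = 10^(0.4 |ΔM|) = 10^0.381 = 2.405

Star P is more luminous, by a factor of 2.40.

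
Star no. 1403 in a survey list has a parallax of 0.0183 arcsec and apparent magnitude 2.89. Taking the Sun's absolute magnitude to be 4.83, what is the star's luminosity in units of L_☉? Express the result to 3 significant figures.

L/L_☉ ≈ 178

d = 1/p = 1/0.0183″ = 54.64 pc
M = m − 5 log₁₀ d + 5 = 2.89 − 5·1.7375 + 5 = -0.798
M − M_☉ = -0.798 − 4.83 = -5.628
L/L_☉ = 10^(−0.4 × -5.628) = 178.3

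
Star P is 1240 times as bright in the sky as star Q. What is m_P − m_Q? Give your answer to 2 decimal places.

m_P − m_Q ≈ -7.73

Pogson: Δm = −2.5 log₁₀(ratio) = −2.5 log₁₀(1240) = −2.5 × 3.0934 = -7.734
Star P is brighter, so it has the smaller magnitude: the difference is negative.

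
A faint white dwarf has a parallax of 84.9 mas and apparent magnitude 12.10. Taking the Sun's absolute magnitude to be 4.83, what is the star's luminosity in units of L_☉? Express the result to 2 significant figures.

L/L_☉ ≈ 1.7×10^-3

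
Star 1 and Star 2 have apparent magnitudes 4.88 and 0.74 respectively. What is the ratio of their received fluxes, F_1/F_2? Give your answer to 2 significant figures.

F_1/F_2 ≈ 0.022

Magnitude difference = 4.14
Flux ratio = 10^(−0.4 Δm) = 10^(−0.4 × 4.14) = 10^-1.656 = 0.02208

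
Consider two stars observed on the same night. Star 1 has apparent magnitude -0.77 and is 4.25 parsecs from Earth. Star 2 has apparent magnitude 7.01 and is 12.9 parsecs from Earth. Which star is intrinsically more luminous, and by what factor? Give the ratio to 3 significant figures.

Star 1 is more luminous, by a factor of 140.

Star 1: M = m − 5 log₁₀ d + 5 = -0.77 − 5·0.6284 + 5 = 1.088
Star 2: M = m − 5 log₁₀ d + 5 = 7.01 − 5·1.1106 + 5 = 6.457
ΔM = M_1 − M_2 = 1.088 − (6.457) = -5.369; smaller M is more luminous → Star 1.
L ratio = 10^(0.4 |ΔM|) = 10^2.148 = 140.5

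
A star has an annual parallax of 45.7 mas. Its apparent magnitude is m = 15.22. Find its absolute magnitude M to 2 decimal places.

p = 45.7 mas = 0.0457″ → d = 1/p = 21.88 pc
5 log₁₀(d/10 pc) = 5 log₁₀(21.88) − 5 = 1.700
M = m − 5 log₁₀(d/10) = 15.22 − 1.700 = 13.520

M ≈ 13.52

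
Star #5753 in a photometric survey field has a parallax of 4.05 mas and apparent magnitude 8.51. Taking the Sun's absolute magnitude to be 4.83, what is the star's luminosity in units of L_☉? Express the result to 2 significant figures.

d = 1/p = 1000/4.05 mas = 246.9 pc
M = m − 5 log₁₀ d + 5 = 8.51 − 5·2.3925 + 5 = 1.547
M − M_☉ = 1.547 − 4.83 = -3.283
L/L_☉ = 10^(−0.4 × -3.283) = 20.56

L/L_☉ ≈ 21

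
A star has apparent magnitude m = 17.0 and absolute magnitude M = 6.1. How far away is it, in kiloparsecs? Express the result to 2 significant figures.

d ≈ 1.5 kpc

Distance modulus: m − M = 17.0 − (6.1) = 10.900
m − M = 5 log₁₀ d − 5
log₁₀ d = (m − M)/5 + 1 = 3.1800
d = 10^3.1800 = 1514 pc
= 1.514 kpc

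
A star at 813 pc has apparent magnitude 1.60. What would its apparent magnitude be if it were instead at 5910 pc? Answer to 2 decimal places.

m ≈ 5.91

Flux ∝ 1/d², so Δm = 5 log₁₀(d₂/d₁) = 5 log₁₀(5910/813) = 4.307
m₂ = m₁ + Δm = 1.60 + (4.307) = 5.907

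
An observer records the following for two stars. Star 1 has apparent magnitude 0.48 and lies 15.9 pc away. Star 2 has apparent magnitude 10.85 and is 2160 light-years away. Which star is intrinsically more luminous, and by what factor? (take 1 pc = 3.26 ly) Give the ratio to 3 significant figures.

Star 1 is more luminous, by a factor of 8.10.

Star 1: M = m − 5 log₁₀ d + 5 = 0.48 − 5·1.2014 + 5 = -0.527
Star 2: d = 2160 ly / 3.26 = 662.6 pc
Star 2: M = m − 5 log₁₀ d + 5 = 10.85 − 5·2.8212 + 5 = 1.744
ΔM = M_1 − M_2 = -0.527 − (1.744) = -2.271; smaller M is more luminous → Star 1.
L ratio = 10^(0.4 |ΔM|) = 10^0.908 = 8.097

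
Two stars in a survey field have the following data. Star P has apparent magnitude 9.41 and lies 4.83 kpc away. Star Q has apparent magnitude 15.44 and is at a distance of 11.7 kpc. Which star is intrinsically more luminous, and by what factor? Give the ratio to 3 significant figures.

Star P: d = 4.83 kpc = 4830 pc
Star P: M = m − 5 log₁₀ d + 5 = 9.41 − 5·3.6839 + 5 = -4.010
Star Q: d = 11.7 kpc = 11700 pc
Star Q: M = m − 5 log₁₀ d + 5 = 15.44 − 5·4.0682 + 5 = 0.099
ΔM = M_P − M_Q = -4.010 − (0.099) = -4.109; smaller M is more luminous → Star P.
L ratio = 10^(0.4 |ΔM|) = 10^1.644 = 44.01

Star P is more luminous, by a factor of 44.0.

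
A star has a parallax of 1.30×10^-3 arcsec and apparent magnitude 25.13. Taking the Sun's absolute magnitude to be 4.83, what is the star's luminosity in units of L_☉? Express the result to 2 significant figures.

L/L_☉ ≈ 4.5×10^-5

d = 1/p = 1/1.30×10^-3″ = 769.2 pc
M = m − 5 log₁₀ d + 5 = 25.13 − 5·2.8861 + 5 = 15.700
M − M_☉ = 15.700 − 4.83 = 10.870
L/L_☉ = 10^(−0.4 × 10.870) = 4.489×10^-5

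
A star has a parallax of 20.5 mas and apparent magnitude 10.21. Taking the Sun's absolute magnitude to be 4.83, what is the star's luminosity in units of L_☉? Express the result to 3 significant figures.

d = 1/p = 1000/20.5 mas = 48.78 pc
M = m − 5 log₁₀ d + 5 = 10.21 − 5·1.6882 + 5 = 6.769
M − M_☉ = 6.769 − 4.83 = 1.939
L/L_☉ = 10^(−0.4 × 1.939) = 0.1677

L/L_☉ ≈ 0.168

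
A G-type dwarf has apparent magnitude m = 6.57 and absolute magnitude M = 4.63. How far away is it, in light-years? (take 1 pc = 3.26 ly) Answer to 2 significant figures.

μ = m − M = 1.940
m − M = 5 log₁₀ d − 5
log₁₀ d = (m − M)/5 + 1 = 1.3880
d = 10^1.3880 = 24.43 pc
= 79.66 ly

d ≈ 80 ly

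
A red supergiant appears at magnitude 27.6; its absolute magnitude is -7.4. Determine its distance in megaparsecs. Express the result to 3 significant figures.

μ = m − M = 35.000
m − M = 5 log₁₀ d − 5
log₁₀ d = (m − M)/5 + 1 = 8.0000
d = 10^8.0000 = 1.000×10^8 pc
= 100.0 Mpc

d ≈ 100 Mpc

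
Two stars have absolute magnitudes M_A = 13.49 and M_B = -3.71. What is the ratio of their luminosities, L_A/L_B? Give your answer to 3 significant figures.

ΔM = M_A − M_B = 17.20
L_A/L_B = 10^(−0.4 ΔM) = 10^-6.880 = 1.318×10^-7

L_A/L_B ≈ 1.32×10^-7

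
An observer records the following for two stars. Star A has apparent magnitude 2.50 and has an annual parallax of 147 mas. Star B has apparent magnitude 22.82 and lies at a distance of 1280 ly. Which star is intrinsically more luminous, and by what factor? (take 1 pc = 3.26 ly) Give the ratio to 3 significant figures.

Star A is more luminous, by a factor of 40300.

Star A: p = 147 mas = 0.147″ → d = 1/p = 6.803 pc
Star A: M = m − 5 log₁₀ d + 5 = 2.50 − 5·0.8327 + 5 = 3.337
Star B: d = 1280 ly / 3.26 = 392.6 pc
Star B: M = m − 5 log₁₀ d + 5 = 22.82 − 5·2.5940 + 5 = 14.850
ΔM = M_A − M_B = 3.337 − (14.850) = -11.513; smaller M is more luminous → Star A.
L ratio = 10^(0.4 |ΔM|) = 10^4.605 = 40310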